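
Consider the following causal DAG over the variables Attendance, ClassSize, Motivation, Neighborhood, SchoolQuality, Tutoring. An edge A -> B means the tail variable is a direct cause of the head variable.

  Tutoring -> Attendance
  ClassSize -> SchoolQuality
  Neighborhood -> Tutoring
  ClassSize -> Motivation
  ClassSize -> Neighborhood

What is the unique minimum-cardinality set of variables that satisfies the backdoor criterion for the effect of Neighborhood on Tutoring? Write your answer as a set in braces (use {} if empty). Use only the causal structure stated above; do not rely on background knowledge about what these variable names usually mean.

Variables eligible for adjustment (non-descendants of Neighborhood, excluding Neighborhood and Tutoring): {ClassSize, Motivation, SchoolQuality}.
Backdoor paths from Neighborhood to Tutoring:
  (none)
With no backdoor paths the empty set already satisfies the criterion, and it is trivially minimal.

{}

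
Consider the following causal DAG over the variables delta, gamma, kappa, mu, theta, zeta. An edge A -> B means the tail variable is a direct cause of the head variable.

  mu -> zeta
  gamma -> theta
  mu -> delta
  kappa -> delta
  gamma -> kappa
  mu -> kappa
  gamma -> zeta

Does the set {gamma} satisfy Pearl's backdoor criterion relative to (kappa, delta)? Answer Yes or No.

No

Backdoor paths from kappa to delta (paths whose first edge points into kappa):
  P1: kappa <- gamma -> zeta <- mu -> delta
  P2: kappa <- mu -> delta
Condition 1 (no descendant of kappa in the set): holds — descendants of kappa are {delta}; none are in {gamma}.
Condition 2 (every backdoor path blocked by {gamma}):
  P1: blocked at fork node gamma ∈ conditioning set.
  P2: open — no interior node is in the conditioning set.
{gamma} does not satisfy the backdoor criterion.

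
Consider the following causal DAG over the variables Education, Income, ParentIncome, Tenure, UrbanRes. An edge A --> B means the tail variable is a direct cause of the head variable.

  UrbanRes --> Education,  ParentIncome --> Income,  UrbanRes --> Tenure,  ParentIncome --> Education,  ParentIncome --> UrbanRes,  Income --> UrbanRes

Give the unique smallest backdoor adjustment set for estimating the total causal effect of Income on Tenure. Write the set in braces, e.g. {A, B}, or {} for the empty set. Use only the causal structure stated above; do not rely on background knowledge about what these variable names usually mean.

{ParentIncome}

Variables eligible for adjustment (non-descendants of Income, excluding Income and Tenure): {ParentIncome}.
Backdoor paths from Income to Tenure:
  P1: Income <- ParentIncome -> UrbanRes -> Tenure
  P2: Income <- ParentIncome -> Education <- UrbanRes -> Tenure
The empty set is not sufficient: P1 (Income <- ParentIncome -> UrbanRes -> Tenure) has no collider blocking it and no conditioned non-collider, so it is open.
Try {ParentIncome}:
  P1: blocked at fork node ParentIncome ∈ conditioning set.
  P2: blocked at fork node ParentIncome ∈ conditioning set.
{ParentIncome} contains no descendant of Income and blocks every backdoor path.
{ParentIncome} is the unique smallest valid adjustment set.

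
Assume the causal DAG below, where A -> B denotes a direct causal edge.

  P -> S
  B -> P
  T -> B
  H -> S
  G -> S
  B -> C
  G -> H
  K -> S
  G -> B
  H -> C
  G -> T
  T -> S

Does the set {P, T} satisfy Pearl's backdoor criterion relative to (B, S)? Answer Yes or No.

No

Backdoor paths from B to S (paths whose first edge points into B):
  P1: B <- G -> T -> S
  P2: B <- G -> H -> S
  P3: B <- G -> S
  P4: B <- T <- G -> H -> S
  P5: B <- T <- G -> S
  P6: B <- T -> S
Condition 1 (no descendant of B in the set): FAILS — P is a descendant of B.
Condition 2 (every backdoor path blocked by {P, T}):
  P1: blocked at chain node T ∈ conditioning set.
  P2: open — no interior node is in the conditioning set.
  P3: open — no interior node is in the conditioning set.
  P4: blocked at chain node T ∈ conditioning set.
  P5: blocked at chain node T ∈ conditioning set.
  P6: blocked at fork node T ∈ conditioning set.
{P, T} does not satisfy the backdoor criterion.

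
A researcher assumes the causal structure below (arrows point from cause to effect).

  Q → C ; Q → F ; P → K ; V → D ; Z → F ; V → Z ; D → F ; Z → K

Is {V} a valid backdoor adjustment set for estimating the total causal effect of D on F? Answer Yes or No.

Yes

Backdoor paths from D to F (paths whose first edge points into D):
  P1: D <- V -> Z -> F
Condition 1 (no descendant of D in the set): holds — descendants of D are {F}; none are in {V}.
Condition 2 (every backdoor path blocked by {V}):
  P1: blocked at fork node V ∈ conditioning set.
{V} satisfies the backdoor criterion.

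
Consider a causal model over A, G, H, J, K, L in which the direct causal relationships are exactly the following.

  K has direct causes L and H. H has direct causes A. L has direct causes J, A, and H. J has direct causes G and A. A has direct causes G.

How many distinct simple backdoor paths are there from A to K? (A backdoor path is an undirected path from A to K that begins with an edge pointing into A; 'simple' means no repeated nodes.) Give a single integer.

2

A backdoor path from A to K is any simple undirected path whose first edge points into A (i.e. leaves A via a parent).
Parents of A: {G}.
Enumerating:
  P1: A <- G -> J -> L <- H -> K
  P2: A <- G -> J -> L -> K
That exhausts the simple backdoor paths. Count: 2.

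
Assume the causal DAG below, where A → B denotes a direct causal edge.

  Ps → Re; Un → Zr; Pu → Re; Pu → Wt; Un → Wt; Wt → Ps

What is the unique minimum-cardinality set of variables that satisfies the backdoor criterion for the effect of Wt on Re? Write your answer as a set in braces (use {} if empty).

Variables eligible for adjustment (non-descendants of Wt, excluding Wt and Re): {Pu, Un, Zr}.
Backdoor paths from Wt to Re:
  P1: Wt <- Pu -> Re
The empty set is not sufficient: P1 (Wt <- Pu -> Re) has no collider blocking it and no conditioned non-collider, so it is open.
Try {Pu}:
  P1: blocked at fork node Pu ∈ conditioning set.
{Pu} contains no descendant of Wt and blocks every backdoor path.
No other singleton works — e.g. {Un} leaves P1 open — so {Pu} is the unique smallest valid adjustment set.

{Pu}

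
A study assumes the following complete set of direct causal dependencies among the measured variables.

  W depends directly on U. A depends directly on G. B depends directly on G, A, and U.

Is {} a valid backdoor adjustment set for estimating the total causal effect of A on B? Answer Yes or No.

Backdoor paths from A to B (paths whose first edge points into A):
  P1: A <- G -> B
Condition 1 (no descendant of A in the set): holds — descendants of A are {B}; none are in {}.
Condition 2 (every backdoor path blocked by {}):
  P1: open — no interior node is in the conditioning set.
{} does not satisfy the backdoor criterion.

No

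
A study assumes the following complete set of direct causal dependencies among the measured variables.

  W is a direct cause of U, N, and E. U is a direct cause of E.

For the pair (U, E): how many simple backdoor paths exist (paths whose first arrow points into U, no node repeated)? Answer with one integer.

A backdoor path from U to E is any simple undirected path whose first edge points into U (i.e. leaves U via a parent).
Parents of U: {W}.
Enumerating:
  P1: U <- W -> E
That exhausts the simple backdoor paths. Count: 1.

1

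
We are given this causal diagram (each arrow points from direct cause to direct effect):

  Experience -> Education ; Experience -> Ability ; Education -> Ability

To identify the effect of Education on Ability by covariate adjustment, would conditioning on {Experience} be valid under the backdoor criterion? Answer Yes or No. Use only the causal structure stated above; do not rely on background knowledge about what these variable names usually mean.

Yes

Backdoor paths from Education to Ability (paths whose first edge points into Education):
  P1: Education <- Experience -> Ability
Condition 1 (no descendant of Education in the set): holds — descendants of Education are {Ability}; none are in {Experience}.
Condition 2 (every backdoor path blocked by {Experience}):
  P1: blocked at fork node Experience ∈ conditioning set.
{Experience} satisfies the backdoor criterion.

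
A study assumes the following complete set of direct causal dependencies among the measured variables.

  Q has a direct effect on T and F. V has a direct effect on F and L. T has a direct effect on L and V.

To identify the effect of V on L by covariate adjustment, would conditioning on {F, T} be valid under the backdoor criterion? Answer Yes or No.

No

Backdoor paths from V to L (paths whose first edge points into V):
  P1: V <- T -> L
Condition 1 (no descendant of V in the set): FAILS — F is a descendant of V.
Condition 2 (every backdoor path blocked by {F, T}):
  P1: blocked at fork node T ∈ conditioning set.
{F, T} does not satisfy the backdoor criterion.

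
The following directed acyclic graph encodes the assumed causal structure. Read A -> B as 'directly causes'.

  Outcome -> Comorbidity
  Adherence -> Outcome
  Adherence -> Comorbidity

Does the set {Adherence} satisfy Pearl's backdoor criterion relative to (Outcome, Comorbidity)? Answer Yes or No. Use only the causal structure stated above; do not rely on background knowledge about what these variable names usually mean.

Yes

Backdoor paths from Outcome to Comorbidity (paths whose first edge points into Outcome):
  P1: Outcome <- Adherence -> Comorbidity
Condition 1 (no descendant of Outcome in the set): holds — descendants of Outcome are {Comorbidity}; none are in {Adherence}.
Condition 2 (every backdoor path blocked by {Adherence}):
  P1: blocked at fork node Adherence ∈ conditioning set.
{Adherence} satisfies the backdoor criterion.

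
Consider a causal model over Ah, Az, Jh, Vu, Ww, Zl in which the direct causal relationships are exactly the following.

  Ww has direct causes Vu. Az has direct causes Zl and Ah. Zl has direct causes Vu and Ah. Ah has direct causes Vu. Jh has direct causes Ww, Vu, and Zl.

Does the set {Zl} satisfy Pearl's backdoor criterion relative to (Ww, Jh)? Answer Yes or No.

No

Backdoor paths from Ww to Jh (paths whose first edge points into Ww):
  P1: Ww <- Vu -> Ah -> Zl -> Jh
  P2: Ww <- Vu -> Ah -> Az <- Zl -> Jh
  P3: Ww <- Vu -> Zl -> Jh
  P4: Ww <- Vu -> Jh
Condition 1 (no descendant of Ww in the set): holds — descendants of Ww are {Jh}; none are in {Zl}.
Condition 2 (every backdoor path blocked by {Zl}):
  P1: blocked at chain node Zl ∈ conditioning set.
  P2: blocked at collider Az (neither it nor any descendant is in the conditioning set).
  P3: blocked at chain node Zl ∈ conditioning set.
  P4: open — no interior node is in the conditioning set.
{Zl} does not satisfy the backdoor criterion.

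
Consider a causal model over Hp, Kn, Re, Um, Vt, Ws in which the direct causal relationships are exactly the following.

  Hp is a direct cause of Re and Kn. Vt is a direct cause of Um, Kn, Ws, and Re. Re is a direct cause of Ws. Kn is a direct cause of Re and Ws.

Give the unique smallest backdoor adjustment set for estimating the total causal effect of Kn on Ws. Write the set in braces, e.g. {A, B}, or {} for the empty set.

Variables eligible for adjustment (non-descendants of Kn, excluding Kn and Ws): {Hp, Um, Vt}.
Backdoor paths from Kn to Ws:
  P1: Kn <- Vt -> Re -> Ws
  P2: Kn <- Vt -> Ws
  P3: Kn <- Hp -> Re <- Vt -> Ws
  P4: Kn <- Hp -> Re -> Ws
The empty set is not sufficient: P1 (Kn <- Vt -> Re -> Ws) has no collider blocking it and no conditioned non-collider, so it is open.
Try {Hp, Vt}:
  P1: blocked at fork node Vt ∈ conditioning set.
  P2: blocked at fork node Vt ∈ conditioning set.
  P3: blocked at fork node Hp ∈ conditioning set.
  P4: blocked at fork node Hp ∈ conditioning set.
{Hp, Vt} contains no descendant of Kn and blocks every backdoor path.
Every element of {Hp, Vt} is needed (dropping Hp leaves P4 open; dropping Vt leaves P1 open), so no proper subset is valid.
Among all size-2 subsets of the eligible variables, only {Hp, Vt} blocks every backdoor path, so it is the unique smallest valid adjustment set.

{Hp, Vt}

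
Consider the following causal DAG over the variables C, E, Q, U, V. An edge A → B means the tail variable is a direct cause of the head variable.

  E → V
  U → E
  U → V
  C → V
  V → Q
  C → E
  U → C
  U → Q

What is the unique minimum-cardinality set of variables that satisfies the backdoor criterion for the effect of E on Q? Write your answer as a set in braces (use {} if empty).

{C, U}

Variables eligible for adjustment (non-descendants of E, excluding E and Q): {C, U}.
Backdoor paths from E to Q:
  P1: E <- U -> C -> V -> Q
  P2: E <- U -> V -> Q
  P3: E <- U -> Q
  P4: E <- C <- U -> V -> Q
  P5: E <- C <- U -> Q
  P6: E <- C -> V <- U -> Q
  P7: E <- C -> V -> Q
The empty set is not sufficient: P1 (E <- U -> C -> V -> Q) has no collider blocking it and no conditioned non-collider, so it is open.
Try {C, U}:
  P1: blocked at fork node U ∈ conditioning set.
  P2: blocked at fork node U ∈ conditioning set.
  P3: blocked at fork node U ∈ conditioning set.
  P4: blocked at chain node C ∈ conditioning set.
  P5: blocked at chain node C ∈ conditioning set.
  P6: blocked at fork node C ∈ conditioning set.
  P7: blocked at fork node C ∈ conditioning set.
{C, U} contains no descendant of E and blocks every backdoor path.
Every element of {C, U} is needed (dropping C leaves P7 open; dropping U leaves P2 open), so no proper subset is valid.
Among all size-2 subsets of the eligible variables, only {C, U} blocks every backdoor path, so it is the unique smallest valid adjustment set.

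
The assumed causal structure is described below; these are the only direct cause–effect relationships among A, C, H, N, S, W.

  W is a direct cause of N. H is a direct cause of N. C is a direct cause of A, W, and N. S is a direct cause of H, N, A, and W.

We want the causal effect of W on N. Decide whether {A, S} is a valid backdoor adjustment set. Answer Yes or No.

No

Backdoor paths from W to N (paths whose first edge points into W):
  P1: W <- S -> A <- C -> N
  P2: W <- S -> H -> N
  P3: W <- S -> N
  P4: W <- C -> A <- S -> H -> N
  P5: W <- C -> A <- S -> N
  P6: W <- C -> N
Condition 1 (no descendant of W in the set): holds — descendants of W are {N}; none are in {A, S}.
Condition 2 (every backdoor path blocked by {A, S}):
  P1: blocked at fork node S ∈ conditioning set.
  P2: blocked at fork node S ∈ conditioning set.
  P3: blocked at fork node S ∈ conditioning set.
  P4: blocked at fork node S ∈ conditioning set.
  P5: blocked at fork node S ∈ conditioning set.
  P6: open — no interior node is in the conditioning set.
{A, S} does not satisfy the backdoor criterion.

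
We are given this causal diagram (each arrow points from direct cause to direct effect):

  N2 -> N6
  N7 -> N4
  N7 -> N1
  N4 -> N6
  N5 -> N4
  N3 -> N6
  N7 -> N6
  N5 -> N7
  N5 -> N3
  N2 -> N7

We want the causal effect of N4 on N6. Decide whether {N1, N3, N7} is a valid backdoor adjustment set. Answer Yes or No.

No

Backdoor paths from N4 to N6 (paths whose first edge points into N4):
  P1: N4 <- N5 -> N7 <- N2 -> N6
  P2: N4 <- N5 -> N7 -> N6
  P3: N4 <- N5 -> N3 -> N6
  P4: N4 <- N7 <- N5 -> N3 -> N6
  P5: N4 <- N7 <- N2 -> N6
  P6: N4 <- N7 -> N6
Condition 1 (no descendant of N4 in the set): holds — descendants of N4 are {N6}; none are in {N1, N3, N7}.
Condition 2 (every backdoor path blocked by {N1, N3, N7}):
  P1: open — collider(s) N7 are conditioned on (or have a conditioned descendant) and no non-collider on the path is in the set.
  P2: blocked at chain node N7 ∈ conditioning set.
  P3: blocked at chain node N3 ∈ conditioning set.
  P4: blocked at chain node N7 ∈ conditioning set.
  P5: blocked at chain node N7 ∈ conditioning set.
  P6: blocked at fork node N7 ∈ conditioning set.
{N1, N3, N7} does not satisfy the backdoor criterion.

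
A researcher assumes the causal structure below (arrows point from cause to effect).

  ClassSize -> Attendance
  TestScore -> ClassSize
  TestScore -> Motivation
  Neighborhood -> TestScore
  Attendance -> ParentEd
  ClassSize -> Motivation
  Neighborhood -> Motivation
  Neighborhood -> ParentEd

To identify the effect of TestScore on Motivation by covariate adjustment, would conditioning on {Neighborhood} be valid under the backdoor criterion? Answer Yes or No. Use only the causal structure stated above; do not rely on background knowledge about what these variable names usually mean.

Yes

Backdoor paths from TestScore to Motivation (paths whose first edge points into TestScore):
  P1: TestScore <- Neighborhood -> ParentEd <- Attendance <- ClassSize -> Motivation
  P2: TestScore <- Neighborhood -> Motivation
Condition 1 (no descendant of TestScore in the set): holds — descendants of TestScore are {Attendance, ClassSize, Motivation, ParentEd}; none are in {Neighborhood}.
Condition 2 (every backdoor path blocked by {Neighborhood}):
  P1: blocked at fork node Neighborhood ∈ conditioning set.
  P2: blocked at fork node Neighborhood ∈ conditioning set.
{Neighborhood} satisfies the backdoor criterion.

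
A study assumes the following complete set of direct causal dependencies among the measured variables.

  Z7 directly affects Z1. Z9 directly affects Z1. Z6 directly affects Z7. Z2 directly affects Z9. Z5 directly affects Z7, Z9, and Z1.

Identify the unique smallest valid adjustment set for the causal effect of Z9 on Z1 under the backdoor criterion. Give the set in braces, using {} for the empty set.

{Z5}

Variables eligible for adjustment (non-descendants of Z9, excluding Z9 and Z1): {Z2, Z5, Z6, Z7}.
Backdoor paths from Z9 to Z1:
  P1: Z9 <- Z5 -> Z7 -> Z1
  P2: Z9 <- Z5 -> Z1
The empty set is not sufficient: P1 (Z9 <- Z5 -> Z7 -> Z1) has no collider blocking it and no conditioned non-collider, so it is open.
Try {Z5}:
  P1: blocked at fork node Z5 ∈ conditioning set.
  P2: blocked at fork node Z5 ∈ conditioning set.
{Z5} contains no descendant of Z9 and blocks every backdoor path.
No other singleton works — e.g. {Z2} leaves P1 open — so {Z5} is the unique smallest valid adjustment set.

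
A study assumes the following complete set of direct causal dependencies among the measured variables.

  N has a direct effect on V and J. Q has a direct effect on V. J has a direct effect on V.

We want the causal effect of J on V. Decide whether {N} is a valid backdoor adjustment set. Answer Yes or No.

Yes

Backdoor paths from J to V (paths whose first edge points into J):
  P1: J <- N -> V
Condition 1 (no descendant of J in the set): holds — descendants of J are {V}; none are in {N}.
Condition 2 (every backdoor path blocked by {N}):
  P1: blocked at fork node N ∈ conditioning set.
{N} satisfies the backdoor criterion.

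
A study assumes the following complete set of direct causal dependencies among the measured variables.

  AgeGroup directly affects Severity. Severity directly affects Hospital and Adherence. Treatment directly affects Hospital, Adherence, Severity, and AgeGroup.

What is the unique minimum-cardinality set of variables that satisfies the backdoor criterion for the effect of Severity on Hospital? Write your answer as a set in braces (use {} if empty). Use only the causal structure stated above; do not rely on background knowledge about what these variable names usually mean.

{Treatment}

Variables eligible for adjustment (non-descendants of Severity, excluding Severity and Hospital): {AgeGroup, Treatment}.
Backdoor paths from Severity to Hospital:
  P1: Severity <- Treatment -> Hospital
  P2: Severity <- AgeGroup <- Treatment -> Hospital
The empty set is not sufficient: P1 (Severity <- Treatment -> Hospital) has no collider blocking it and no conditioned non-collider, so it is open.
Try {Treatment}:
  P1: blocked at fork node Treatment ∈ conditioning set.
  P2: blocked at fork node Treatment ∈ conditioning set.
{Treatment} contains no descendant of Severity and blocks every backdoor path.
No other singleton works — e.g. {AgeGroup} leaves P1 open — so {Treatment} is the unique smallest valid adjustment set.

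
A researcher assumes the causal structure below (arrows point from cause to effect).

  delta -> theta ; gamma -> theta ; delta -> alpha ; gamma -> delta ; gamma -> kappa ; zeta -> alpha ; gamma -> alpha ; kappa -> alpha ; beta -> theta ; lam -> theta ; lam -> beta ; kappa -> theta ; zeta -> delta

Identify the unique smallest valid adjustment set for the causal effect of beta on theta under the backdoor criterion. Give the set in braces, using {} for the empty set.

Variables eligible for adjustment (non-descendants of beta, excluding beta and theta): {alpha, delta, gamma, kappa, lam, zeta}.
Backdoor paths from beta to theta:
  P1: beta <- lam -> theta
The empty set is not sufficient: P1 (beta <- lam -> theta) has no collider blocking it and no conditioned non-collider, so it is open.
Try {lam}:
  P1: blocked at fork node lam ∈ conditioning set.
{lam} contains no descendant of beta and blocks every backdoor path.
No other singleton works — e.g. {gamma} leaves P1 open — so {lam} is the unique smallest valid adjustment set.

{lam}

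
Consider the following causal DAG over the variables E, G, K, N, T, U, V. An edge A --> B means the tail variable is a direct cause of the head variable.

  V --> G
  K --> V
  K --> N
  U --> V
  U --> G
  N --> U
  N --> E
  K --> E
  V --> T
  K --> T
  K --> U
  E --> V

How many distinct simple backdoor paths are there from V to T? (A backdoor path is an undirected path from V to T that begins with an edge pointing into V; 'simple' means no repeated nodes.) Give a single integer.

7

A backdoor path from V to T is any simple undirected path whose first edge points into V (i.e. leaves V via a parent).
Parents of V: {E, K, U}.
Enumerating:
  P1: V <- K -> T
  P2: V <- E <- K -> T
  P3: V <- E <- N <- K -> T
  P4: V <- E <- N -> U <- K -> T
  P5: V <- U <- K -> T
  P6: V <- U <- N <- K -> T
  P7: V <- U <- N -> E <- K -> T
That exhausts the simple backdoor paths. Count: 7.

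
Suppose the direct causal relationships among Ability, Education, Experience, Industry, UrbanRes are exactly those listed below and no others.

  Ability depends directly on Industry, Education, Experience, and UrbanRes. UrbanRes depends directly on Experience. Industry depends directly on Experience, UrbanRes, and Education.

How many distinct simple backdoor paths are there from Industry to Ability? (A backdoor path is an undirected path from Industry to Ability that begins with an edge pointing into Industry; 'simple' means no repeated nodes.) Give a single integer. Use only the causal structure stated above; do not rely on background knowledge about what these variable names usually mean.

5

A backdoor path from Industry to Ability is any simple undirected path whose first edge points into Industry (i.e. leaves Industry via a parent).
Parents of Industry: {Education, Experience, UrbanRes}.
Enumerating:
  P1: Industry <- Education -> Ability
  P2: Industry <- Experience -> UrbanRes -> Ability
  P3: Industry <- Experience -> Ability
  P4: Industry <- UrbanRes <- Experience -> Ability
  P5: Industry <- UrbanRes -> Ability
That exhausts the simple backdoor paths. Count: 5.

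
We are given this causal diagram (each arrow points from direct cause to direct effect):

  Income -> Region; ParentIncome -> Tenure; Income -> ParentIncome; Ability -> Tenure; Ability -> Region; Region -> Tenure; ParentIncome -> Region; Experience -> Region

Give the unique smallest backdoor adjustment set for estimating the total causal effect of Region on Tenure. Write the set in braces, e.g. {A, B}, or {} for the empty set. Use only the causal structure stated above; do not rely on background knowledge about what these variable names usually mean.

{Ability, ParentIncome}

Variables eligible for adjustment (non-descendants of Region, excluding Region and Tenure): {Ability, Experience, Income, ParentIncome}.
Backdoor paths from Region to Tenure:
  P1: Region <- Ability -> Tenure
  P2: Region <- Income -> ParentIncome -> Tenure
  P3: Region <- ParentIncome -> Tenure
The empty set is not sufficient: P1 (Region <- Ability -> Tenure) has no collider blocking it and no conditioned non-collider, so it is open.
Try {Ability, ParentIncome}:
  P1: blocked at fork node Ability ∈ conditioning set.
  P2: blocked at chain node ParentIncome ∈ conditioning set.
  P3: blocked at fork node ParentIncome ∈ conditioning set.
{Ability, ParentIncome} contains no descendant of Region and blocks every backdoor path.
Every element of {Ability, ParentIncome} is needed (dropping Ability leaves P1 open; dropping ParentIncome leaves P2 open), so no proper subset is valid.
Among all size-2 subsets of the eligible variables, only {Ability, ParentIncome} blocks every backdoor path, so it is the unique smallest valid adjustment set.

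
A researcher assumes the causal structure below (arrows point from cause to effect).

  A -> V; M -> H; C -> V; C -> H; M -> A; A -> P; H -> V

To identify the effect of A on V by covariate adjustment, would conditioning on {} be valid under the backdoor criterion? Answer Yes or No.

No

Backdoor paths from A to V (paths whose first edge points into A):
  P1: A <- M -> H <- C -> V
  P2: A <- M -> H -> V
Condition 1 (no descendant of A in the set): holds — descendants of A are {P, V}; none are in {}.
Condition 2 (every backdoor path blocked by {}):
  P1: blocked at collider H (neither it nor any descendant is in the conditioning set).
  P2: open — no interior node is in the conditioning set.
{} does not satisfy the backdoor criterion.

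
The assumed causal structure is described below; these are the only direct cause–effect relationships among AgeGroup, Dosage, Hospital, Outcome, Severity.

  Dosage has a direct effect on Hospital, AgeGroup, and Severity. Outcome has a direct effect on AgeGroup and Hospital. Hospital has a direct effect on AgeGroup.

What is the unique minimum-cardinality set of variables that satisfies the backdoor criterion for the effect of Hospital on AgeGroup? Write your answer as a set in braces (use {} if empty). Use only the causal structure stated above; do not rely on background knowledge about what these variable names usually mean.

{Dosage, Outcome}

Variables eligible for adjustment (non-descendants of Hospital, excluding Hospital and AgeGroup): {Dosage, Outcome, Severity}.
Backdoor paths from Hospital to AgeGroup:
  P1: Hospital <- Outcome -> AgeGroup
  P2: Hospital <- Dosage -> AgeGroup
The empty set is not sufficient: P1 (Hospital <- Outcome -> AgeGroup) has no collider blocking it and no conditioned non-collider, so it is open.
Try {Dosage, Outcome}:
  P1: blocked at fork node Outcome ∈ conditioning set.
  P2: blocked at fork node Dosage ∈ conditioning set.
{Dosage, Outcome} contains no descendant of Hospital and blocks every backdoor path.
Every element of {Dosage, Outcome} is needed (dropping Dosage leaves P2 open; dropping Outcome leaves P1 open), so no proper subset is valid.
Among all size-2 subsets of the eligible variables, only {Dosage, Outcome} blocks every backdoor path, so it is the unique smallest valid adjustment set.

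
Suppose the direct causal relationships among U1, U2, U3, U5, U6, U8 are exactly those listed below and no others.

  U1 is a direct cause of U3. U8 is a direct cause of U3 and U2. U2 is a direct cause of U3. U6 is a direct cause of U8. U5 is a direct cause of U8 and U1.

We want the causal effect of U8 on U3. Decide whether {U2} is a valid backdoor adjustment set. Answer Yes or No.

No

Backdoor paths from U8 to U3 (paths whose first edge points into U8):
  P1: U8 <- U5 -> U1 -> U3
Condition 1 (no descendant of U8 in the set): FAILS — U2 is a descendant of U8.
Condition 2 (every backdoor path blocked by {U2}):
  P1: open — no interior node is in the conditioning set.
{U2} does not satisfy the backdoor criterion.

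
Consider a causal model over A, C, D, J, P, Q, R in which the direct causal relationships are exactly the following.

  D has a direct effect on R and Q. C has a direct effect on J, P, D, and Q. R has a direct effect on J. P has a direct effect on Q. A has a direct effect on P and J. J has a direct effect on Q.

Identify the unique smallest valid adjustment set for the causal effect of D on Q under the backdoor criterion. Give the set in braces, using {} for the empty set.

{C}

Variables eligible for adjustment (non-descendants of D, excluding D and Q): {A, C, P}.
Backdoor paths from D to Q:
  P1: D <- C -> P <- A -> J -> Q
  P2: D <- C -> P -> Q
  P3: D <- C -> J <- A -> P -> Q
  P4: D <- C -> J -> Q
  P5: D <- C -> Q
The empty set is not sufficient: P2 (D <- C -> P -> Q) has no collider blocking it and no conditioned non-collider, so it is open.
Try {C}:
  P1: blocked at fork node C ∈ conditioning set.
  P2: blocked at fork node C ∈ conditioning set.
  P3: blocked at fork node C ∈ conditioning set.
  P4: blocked at fork node C ∈ conditioning set.
  P5: blocked at fork node C ∈ conditioning set.
{C} contains no descendant of D and blocks every backdoor path.
No other singleton works — e.g. {A} leaves P2 open — so {C} is the unique smallest valid adjustment set.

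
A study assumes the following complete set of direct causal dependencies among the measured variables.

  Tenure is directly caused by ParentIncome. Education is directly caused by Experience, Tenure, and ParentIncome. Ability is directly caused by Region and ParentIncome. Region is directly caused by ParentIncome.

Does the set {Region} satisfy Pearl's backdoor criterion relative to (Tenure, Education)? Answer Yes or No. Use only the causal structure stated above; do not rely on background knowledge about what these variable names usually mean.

Backdoor paths from Tenure to Education (paths whose first edge points into Tenure):
  P1: Tenure <- ParentIncome -> Education
Condition 1 (no descendant of Tenure in the set): holds — descendants of Tenure are {Education}; none are in {Region}.
Condition 2 (every backdoor path blocked by {Region}):
  P1: open — no interior node is in the conditioning set.
{Region} does not satisfy the backdoor criterion.

No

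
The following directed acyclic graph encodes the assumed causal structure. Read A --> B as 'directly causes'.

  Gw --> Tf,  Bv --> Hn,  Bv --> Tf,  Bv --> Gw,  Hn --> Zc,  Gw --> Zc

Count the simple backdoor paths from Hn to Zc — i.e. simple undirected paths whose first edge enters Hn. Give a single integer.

2

A backdoor path from Hn to Zc is any simple undirected path whose first edge points into Hn (i.e. leaves Hn via a parent).
Parents of Hn: {Bv}.
Enumerating:
  P1: Hn <- Bv -> Gw -> Zc
  P2: Hn <- Bv -> Tf <- Gw -> Zc
That exhausts the simple backdoor paths. Count: 2.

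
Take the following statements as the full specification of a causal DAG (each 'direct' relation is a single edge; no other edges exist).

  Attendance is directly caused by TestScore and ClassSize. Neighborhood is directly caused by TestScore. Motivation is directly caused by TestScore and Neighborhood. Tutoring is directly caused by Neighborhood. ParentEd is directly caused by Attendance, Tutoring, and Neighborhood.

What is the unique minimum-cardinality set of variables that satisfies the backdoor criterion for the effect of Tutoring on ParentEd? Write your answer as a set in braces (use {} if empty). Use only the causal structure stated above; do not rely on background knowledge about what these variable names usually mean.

{Neighborhood}

Variables eligible for adjustment (non-descendants of Tutoring, excluding Tutoring and ParentEd): {Attendance, ClassSize, Motivation, Neighborhood, TestScore}.
Backdoor paths from Tutoring to ParentEd:
  P1: Tutoring <- Neighborhood <- TestScore -> Attendance -> ParentEd
  P2: Tutoring <- Neighborhood -> ParentEd
  P3: Tutoring <- Neighborhood -> Motivation <- TestScore -> Attendance -> ParentEd
The empty set is not sufficient: P1 (Tutoring <- Neighborhood <- TestScore -> Attendance -> ParentEd) has no collider blocking it and no conditioned non-collider, so it is open.
Try {Neighborhood}:
  P1: blocked at chain node Neighborhood ∈ conditioning set.
  P2: blocked at fork node Neighborhood ∈ conditioning set.
  P3: blocked at fork node Neighborhood ∈ conditioning set.
{Neighborhood} contains no descendant of Tutoring and blocks every backdoor path.
No other singleton works — e.g. {TestScore} leaves P2 open — so {Neighborhood} is the unique smallest valid adjustment set.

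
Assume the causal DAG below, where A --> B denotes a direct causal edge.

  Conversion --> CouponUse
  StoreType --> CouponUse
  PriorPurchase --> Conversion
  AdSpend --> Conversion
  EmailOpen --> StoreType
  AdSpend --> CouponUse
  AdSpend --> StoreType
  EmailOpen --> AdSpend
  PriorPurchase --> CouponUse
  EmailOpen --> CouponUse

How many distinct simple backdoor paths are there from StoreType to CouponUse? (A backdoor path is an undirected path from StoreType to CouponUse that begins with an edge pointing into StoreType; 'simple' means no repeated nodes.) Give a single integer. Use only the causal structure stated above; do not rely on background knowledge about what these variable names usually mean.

8

A backdoor path from StoreType to CouponUse is any simple undirected path whose first edge points into StoreType (i.e. leaves StoreType via a parent).
Parents of StoreType: {AdSpend, EmailOpen}.
Enumerating:
  P1: StoreType <- EmailOpen -> AdSpend -> Conversion <- PriorPurchase -> CouponUse
  P2: StoreType <- EmailOpen -> AdSpend -> Conversion -> CouponUse
  P3: StoreType <- EmailOpen -> AdSpend -> CouponUse
  P4: StoreType <- EmailOpen -> CouponUse
  P5: StoreType <- AdSpend <- EmailOpen -> CouponUse
  P6: StoreType <- AdSpend -> Conversion <- PriorPurchase -> CouponUse
  P7: StoreType <- AdSpend -> Conversion -> CouponUse
  P8: StoreType <- AdSpend -> CouponUse
That exhausts the simple backdoor paths. Count: 8.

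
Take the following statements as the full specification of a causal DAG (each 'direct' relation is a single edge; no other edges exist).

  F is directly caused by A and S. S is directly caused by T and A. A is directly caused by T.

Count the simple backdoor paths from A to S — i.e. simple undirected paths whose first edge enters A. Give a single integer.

1

A backdoor path from A to S is any simple undirected path whose first edge points into A (i.e. leaves A via a parent).
Parents of A: {T}.
Enumerating:
  P1: A <- T -> S
That exhausts the simple backdoor paths. Count: 1.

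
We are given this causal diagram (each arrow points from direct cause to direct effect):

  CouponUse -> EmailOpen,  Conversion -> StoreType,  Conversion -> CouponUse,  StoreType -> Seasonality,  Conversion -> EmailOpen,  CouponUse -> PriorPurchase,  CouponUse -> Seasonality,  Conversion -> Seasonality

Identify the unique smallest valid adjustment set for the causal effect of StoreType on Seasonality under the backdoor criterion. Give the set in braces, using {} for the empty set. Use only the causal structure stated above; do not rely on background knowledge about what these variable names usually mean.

Variables eligible for adjustment (non-descendants of StoreType, excluding StoreType and Seasonality): {Conversion, CouponUse, EmailOpen, PriorPurchase}.
Backdoor paths from StoreType to Seasonality:
  P1: StoreType <- Conversion -> CouponUse -> Seasonality
  P2: StoreType <- Conversion -> EmailOpen <- CouponUse -> Seasonality
  P3: StoreType <- Conversion -> Seasonality
The empty set is not sufficient: P1 (StoreType <- Conversion -> CouponUse -> Seasonality) has no collider blocking it and no conditioned non-collider, so it is open.
Try {Conversion}:
  P1: blocked at fork node Conversion ∈ conditioning set.
  P2: blocked at fork node Conversion ∈ conditioning set.
  P3: blocked at fork node Conversion ∈ conditioning set.
{Conversion} contains no descendant of StoreType and blocks every backdoor path.
No other singleton works — e.g. {CouponUse} leaves P3 open — so {Conversion} is the unique smallest valid adjustment set.

{Conversion}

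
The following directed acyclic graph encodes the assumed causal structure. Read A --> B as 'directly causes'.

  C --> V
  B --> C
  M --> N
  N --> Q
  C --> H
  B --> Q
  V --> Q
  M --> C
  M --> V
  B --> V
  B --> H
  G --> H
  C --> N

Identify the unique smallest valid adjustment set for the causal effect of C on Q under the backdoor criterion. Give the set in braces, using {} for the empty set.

Variables eligible for adjustment (non-descendants of C, excluding C and Q): {B, G, M}.
Backdoor paths from C to Q:
  P1: C <- B -> V <- M -> N -> Q
  P2: C <- B -> V -> Q
  P3: C <- B -> Q
  P4: C <- M -> V <- B -> Q
  P5: C <- M -> V -> Q
  P6: C <- M -> N -> Q
The empty set is not sufficient: P2 (C <- B -> V -> Q) has no collider blocking it and no conditioned non-collider, so it is open.
Try {B, M}:
  P1: blocked at fork node B ∈ conditioning set.
  P2: blocked at fork node B ∈ conditioning set.
  P3: blocked at fork node B ∈ conditioning set.
  P4: blocked at fork node M ∈ conditioning set.
  P5: blocked at fork node M ∈ conditioning set.
  P6: blocked at fork node M ∈ conditioning set.
{B, M} contains no descendant of C and blocks every backdoor path.
Every element of {B, M} is needed (dropping B leaves P2 open; dropping M leaves P5 open), so no proper subset is valid.
Among all size-2 subsets of the eligible variables, only {B, M} blocks every backdoor path, so it is the unique smallest valid adjustment set.

{B, M}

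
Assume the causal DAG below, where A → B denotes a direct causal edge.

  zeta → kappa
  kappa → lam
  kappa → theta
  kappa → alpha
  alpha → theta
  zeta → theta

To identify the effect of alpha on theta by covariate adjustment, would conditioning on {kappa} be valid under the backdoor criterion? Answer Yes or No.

Backdoor paths from alpha to theta (paths whose first edge points into alpha):
  P1: alpha <- kappa <- zeta -> theta
  P2: alpha <- kappa -> theta
Condition 1 (no descendant of alpha in the set): holds — descendants of alpha are {theta}; none are in {kappa}.
Condition 2 (every backdoor path blocked by {kappa}):
  P1: blocked at chain node kappa ∈ conditioning set.
  P2: blocked at fork node kappa ∈ conditioning set.
{kappa} satisfies the backdoor criterion.

Yes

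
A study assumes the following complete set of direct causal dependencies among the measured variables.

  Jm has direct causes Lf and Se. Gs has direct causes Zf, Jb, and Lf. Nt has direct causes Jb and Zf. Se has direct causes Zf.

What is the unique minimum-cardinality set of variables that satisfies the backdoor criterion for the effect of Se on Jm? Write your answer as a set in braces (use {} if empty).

Variables eligible for adjustment (non-descendants of Se, excluding Se and Jm): {Gs, Jb, Lf, Nt, Zf}.
Backdoor paths from Se to Jm:
  P1: Se <- Zf -> Nt <- Jb -> Gs <- Lf -> Jm
  P2: Se <- Zf -> Gs <- Lf -> Jm
Each backdoor path contains an unconditioned collider, so every path is already blocked with the empty conditioning set:
  P1: blocked at collider Nt (neither it nor any descendant is in the conditioning set).
  P2: blocked at collider Gs (neither it nor any descendant is in the conditioning set).
The empty set is therefore the unique smallest valid set.

{}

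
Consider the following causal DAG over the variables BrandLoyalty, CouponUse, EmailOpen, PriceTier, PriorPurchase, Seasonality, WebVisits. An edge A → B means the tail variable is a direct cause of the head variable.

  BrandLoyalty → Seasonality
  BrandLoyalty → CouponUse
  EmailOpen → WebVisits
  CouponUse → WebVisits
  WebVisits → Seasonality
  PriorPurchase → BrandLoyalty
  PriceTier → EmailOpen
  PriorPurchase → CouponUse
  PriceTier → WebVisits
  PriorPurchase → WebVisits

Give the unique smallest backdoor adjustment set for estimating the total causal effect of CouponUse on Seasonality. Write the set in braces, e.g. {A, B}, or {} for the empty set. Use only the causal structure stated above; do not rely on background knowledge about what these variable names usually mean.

{BrandLoyalty, PriorPurchase}

Variables eligible for adjustment (non-descendants of CouponUse, excluding CouponUse and Seasonality): {BrandLoyalty, EmailOpen, PriceTier, PriorPurchase}.
Backdoor paths from CouponUse to Seasonality:
  P1: CouponUse <- PriorPurchase -> BrandLoyalty -> Seasonality
  P2: CouponUse <- PriorPurchase -> WebVisits -> Seasonality
  P3: CouponUse <- BrandLoyalty <- PriorPurchase -> WebVisits -> Seasonality
  P4: CouponUse <- BrandLoyalty -> Seasonality
The empty set is not sufficient: P1 (CouponUse <- PriorPurchase -> BrandLoyalty -> Seasonality) has no collider blocking it and no conditioned non-collider, so it is open.
Try {BrandLoyalty, PriorPurchase}:
  P1: blocked at fork node PriorPurchase ∈ conditioning set.
  P2: blocked at fork node PriorPurchase ∈ conditioning set.
  P3: blocked at chain node BrandLoyalty ∈ conditioning set.
  P4: blocked at fork node BrandLoyalty ∈ conditioning set.
{BrandLoyalty, PriorPurchase} contains no descendant of CouponUse and blocks every backdoor path.
Every element of {BrandLoyalty, PriorPurchase} is needed (dropping BrandLoyalty leaves P4 open; dropping PriorPurchase leaves P2 open), so no proper subset is valid.
Among all size-2 subsets of the eligible variables, only {BrandLoyalty, PriorPurchase} blocks every backdoor path, so it is the unique smallest valid adjustment set.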